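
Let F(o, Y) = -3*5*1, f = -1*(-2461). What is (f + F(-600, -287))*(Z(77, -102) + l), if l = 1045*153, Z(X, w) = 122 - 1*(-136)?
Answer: 391709778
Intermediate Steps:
f = 2461
Z(X, w) = 258 (Z(X, w) = 122 + 136 = 258)
F(o, Y) = -15 (F(o, Y) = -15*1 = -15)
l = 159885
(f + F(-600, -287))*(Z(77, -102) + l) = (2461 - 15)*(258 + 159885) = 2446*160143 = 391709778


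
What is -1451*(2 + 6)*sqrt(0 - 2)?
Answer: -11608*I*sqrt(2) ≈ -16416.0*I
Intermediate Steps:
-1451*(2 + 6)*sqrt(0 - 2) = -11608*sqrt(-2) = -11608*I*sqrt(2)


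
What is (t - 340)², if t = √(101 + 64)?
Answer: (340 - √165)² ≈ 1.0703e+5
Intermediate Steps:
t = √165 ≈ 12.845
(t - 340)² = (√165 - 340)² = (-340 + √165)²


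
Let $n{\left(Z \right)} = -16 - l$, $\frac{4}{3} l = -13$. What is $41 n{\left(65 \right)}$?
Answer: $- \frac{1025}{4} \approx -256.25$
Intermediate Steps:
$l = - \frac{39}{4}$ ($l = \frac{3}{4} \left(-13\right) = - \frac{39}{4} \approx -9.75$)
$n{\left(Z \right)} = - \frac{25}{4}$ ($n{\left(Z \right)} = -16 - - \frac{39}{4} = -16 + \frac{39}{4} = - \frac{25}{4}$)
$41 n{\left(65 \right)} = 41 \left(- \frac{25}{4}\right) = - \frac{1025}{4}$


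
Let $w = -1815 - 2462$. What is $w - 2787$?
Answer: $-7064$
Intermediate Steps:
$w = -4277$
$w - 2787 = -4277 - 2787 = -7064$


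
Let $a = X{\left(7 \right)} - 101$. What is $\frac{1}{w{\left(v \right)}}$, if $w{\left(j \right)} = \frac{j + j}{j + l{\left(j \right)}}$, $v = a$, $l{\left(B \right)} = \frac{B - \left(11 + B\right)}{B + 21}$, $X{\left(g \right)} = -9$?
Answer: $\frac{889}{1780} \approx 0.49944$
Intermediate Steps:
$l{\left(B \right)} = - \frac{11}{21 + B}$
$a = -110$ ($a = -9 - 101 = -110$)
$v = -110$
$w{\left(j \right)} = \frac{2 j}{j - \frac{11}{21 + j}}$ ($w{\left(j \right)} = \frac{j + j}{j - \frac{11}{21 + j}} = \frac{2 j}{j - \frac{11}{21 + j}}$)
$\frac{1}{w{\left(v \right)}} = \frac{1}{2 \left(-110\right) \frac{1}{-11 - 110 \left(21 - 110\right)} \left(21 - 110\right)} = \frac{1}{2 \left(-110\right) \frac{1}{-11 - -9790} \left(-89\right)} = \frac{1}{2 \left(-110\right) \frac{1}{-11 + 9790} \left(-89\right)} = \frac{1}{2 \left(-110\right) \frac{1}{9779} \left(-89\right)} = \frac{1}{\frac{1780}{889}} = \frac{889}{1780}$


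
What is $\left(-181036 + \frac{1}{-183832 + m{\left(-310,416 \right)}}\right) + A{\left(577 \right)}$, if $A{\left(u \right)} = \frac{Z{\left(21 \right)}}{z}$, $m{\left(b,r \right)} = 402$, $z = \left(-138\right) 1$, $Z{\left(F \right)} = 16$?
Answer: $- \frac{2291314377629}{12656670} \approx -1.8104 \cdot 10^{5}$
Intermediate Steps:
$z = -138$
$A{\left(u \right)} = - \frac{8}{69}$ ($A{\left(u \right)} = \frac{16}{-138} = 16 \left(- \frac{1}{138}\right) = - \frac{8}{69}$)
$\left(-181036 + \frac{1}{-183832 + m{\left(-310,416 \right)}}\right) + A{\left(577 \right)} = \left(-181036 + \frac{1}{-183832 + 402}\right) - \frac{8}{69} = \left(-181036 + \frac{1}{-183430}\right) - \frac{8}{69} = \left(-181036 - \frac{1}{183430}\right) - \frac{8}{69} = - \frac{33207433481}{183430} - \frac{8}{69} = - \frac{2291314377629}{12656670}$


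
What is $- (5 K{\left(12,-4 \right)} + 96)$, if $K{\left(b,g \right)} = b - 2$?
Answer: $-146$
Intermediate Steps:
$K{\left(b,g \right)} = -2 + b$ ($K{\left(b,g \right)} = b - 2 = -2 + b$)
$- (5 K{\left(12,-4 \right)} + 96) = - (5 \left(-2 + 12\right) + 96) = - (5 \cdot 10 + 96) = - (50 + 96) = \left(-1\right) 146 = -146$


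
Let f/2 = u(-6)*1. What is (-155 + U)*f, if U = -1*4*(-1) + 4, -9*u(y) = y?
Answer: -196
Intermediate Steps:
u(y) = -y/9
U = 8 (U = -4*(-1) + 4 = 4 + 4 = 8)
f = 4/3 (f = 2*(-⅑*(-6)*1) = 2*((⅔)*1) = 2*(⅔) = 4/3 ≈ 1.3333)
(-155 + U)*f = (-155 + 8)*(4/3) = -147*4/3 = -196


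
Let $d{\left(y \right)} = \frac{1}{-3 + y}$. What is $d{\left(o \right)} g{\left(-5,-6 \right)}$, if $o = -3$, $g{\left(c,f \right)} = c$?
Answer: $\frac{5}{6} \approx 0.83333$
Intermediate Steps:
$d{\left(o \right)} g{\left(-5,-6 \right)} = \frac{1}{-3 - 3} \left(-5\right) = \frac{1}{-6} \left(-5\right) = \left(- \frac{1}{6}\right) \left(-5\right) = \frac{5}{6}$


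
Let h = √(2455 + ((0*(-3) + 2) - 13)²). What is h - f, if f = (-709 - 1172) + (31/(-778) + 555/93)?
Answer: 45222989/24118 + 4*√161 ≈ 1925.8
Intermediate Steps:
f = -45222989/24118 (f = -1881 + (31*(-1/778) + 555*(1/93)) = -1881 + (-31/778 + 185/31) = -1881 + 142969/24118 = -45222989/24118 ≈ -1875.1)
h = 4*√161 (h = √(2455 + ((0 + 2) - 13)²) = √(2455 + (2 - 13)²) = √(2455 + (-11)²) = √(2455 + 121) = √2576 = 4*√161 ≈ 50.754)
h - f = 4*√161 - 1*(-45222989/24118) = 4*√161 + 45222989/24118 = 45222989/24118 + 4*√161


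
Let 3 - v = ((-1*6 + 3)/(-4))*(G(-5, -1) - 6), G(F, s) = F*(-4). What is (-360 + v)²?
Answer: 540225/4 ≈ 1.3506e+5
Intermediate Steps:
G(F, s) = -4*F
v = -15/2 (v = 3 - (-1*6 + 3)/(-4)*(-4*(-5) - 6) = 3 - (-6 + 3)*(-¼)*(20 - 6) = 3 - (-3*(-¼))*14 = 3 - 3*14/4 = 3 - 1*21/2 = 3 - 21/2 = -15/2 ≈ -7.5000)
(-360 + v)² = (-360 - 15/2)² = (-735/2)² = 540225/4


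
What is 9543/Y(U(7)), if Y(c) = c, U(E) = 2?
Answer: 9543/2 ≈ 4771.5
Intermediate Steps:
9543/Y(U(7)) = 9543/2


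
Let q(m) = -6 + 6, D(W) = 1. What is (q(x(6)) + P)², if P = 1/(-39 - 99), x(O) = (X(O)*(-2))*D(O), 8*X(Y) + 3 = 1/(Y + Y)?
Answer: 1/19044 ≈ 5.2510e-5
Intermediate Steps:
X(Y) = -3/8 + 1/(16*Y) (X(Y) = -3/8 + 1/(8*(Y + Y)) = -3/8 + 1/(8*((2*Y))) = -3/8 + (1/(2*Y))/8 = -3/8 + 1/(16*Y))
x(O) = -(1 - 6*O)/(8*O) (x(O) = (((1 - 6*O)/(16*O))*(-2))*1 = -(1 - 6*O)/(8*O)*1 = -(1 - 6*O)/(8*O))
q(m) = 0
P = -1/138 (P = 1/(-138) = -1/138 ≈ -0.0072464)
(q(x(6)) + P)² = (0 - 1/138)² = (-1/138)² = 1/19044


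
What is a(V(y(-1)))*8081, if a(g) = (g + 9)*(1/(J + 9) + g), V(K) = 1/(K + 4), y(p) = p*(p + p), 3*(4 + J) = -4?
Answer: 1171745/36 ≈ 32548.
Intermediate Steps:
J = -16/3 (J = -4 + (1/3)*(-4) = -4 - 4/3 = -16/3 ≈ -5.3333)
y(p) = 2*p**2 (y(p) = p*(2*p) = 2*p**2)
V(K) = 1/(4 + K)
a(g) = (9 + g)*(3/11 + g) (a(g) = (g + 9)*(1/(-16/3 + 9) + g) = (9 + g)*(1/(11/3) + g) = (9 + g)*(3/11 + g))
a(V(y(-1)))*8081 = (27/11 + (1/(4 + 2*(-1)**2))**2 + 102/(11*(4 + 2*(-1)**2)))*8081 = (27/11 + (1/(4 + 2*1))**2 + 102/(11*(4 + 2*1)))*8081 = (27/11 + (1/(4 + 2))**2 + 102/(11*(4 + 2)))*8081 = (27/11 + (1/6)**2 + (102/11)/6)*8081 = (27/11 + (1/6)**2 + (102/11)*(1/6))*8081 = (27/11 + 1/36 + 17/11)*8081 = (145/36)*8081 = 1171745/36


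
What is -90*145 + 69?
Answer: -12981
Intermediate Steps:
-90*145 + 69 = -13050 + 69 = -12981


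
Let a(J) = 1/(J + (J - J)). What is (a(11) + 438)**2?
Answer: 23222761/121 ≈ 1.9192e+5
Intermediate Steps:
a(J) = 1/J (a(J) = 1/(J + 0) = 1/J)
(a(11) + 438)**2 = (1/11 + 438)**2 = (4819/11)**2 = 23222761/121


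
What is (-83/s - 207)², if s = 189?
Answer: 1537110436/35721 ≈ 43031.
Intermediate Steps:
(-83/s - 207)² = (-83/189 - 207)² = (-39206/189)² = 1537110436/35721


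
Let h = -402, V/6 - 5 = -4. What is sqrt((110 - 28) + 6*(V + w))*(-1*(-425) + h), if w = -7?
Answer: 46*sqrt(19) ≈ 200.51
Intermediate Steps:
V = 6 (V = 30 + 6*(-4) = 30 - 24 = 6)
sqrt((110 - 28) + 6*(V + w))*(-1*(-425) + h) = sqrt((110 - 28) + 6*(6 - 7))*(-1*(-425) - 402) = sqrt(82 + 6*(-1))*(425 - 402) = sqrt(82 - 6)*23 = sqrt(76)*23 = (2*sqrt(19))*23 = 46*sqrt(19)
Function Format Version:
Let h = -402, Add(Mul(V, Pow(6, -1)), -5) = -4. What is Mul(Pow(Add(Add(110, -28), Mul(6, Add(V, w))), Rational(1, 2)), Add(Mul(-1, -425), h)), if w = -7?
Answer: Mul(46, Pow(19, Rational(1, 2))) ≈ 200.51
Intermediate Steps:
V = 6 (V = Add(30, Mul(6, -4)) = Add(30, -24) = 6)
Mul(Pow(Add(Add(110, -28), Mul(6, Add(V, w))), Rational(1, 2)), Add(Mul(-1, -425), h)) = Mul(Pow(Add(Add(110, -28), Mul(6, Add(6, -7))), Rational(1, 2)), Add(Mul(-1, -425), -402)) = Mul(Pow(Add(82, Mul(6, -1)), Rational(1, 2)), Add(425, -402)) = Mul(Pow(Add(82, -6), Rational(1, 2)), 23) = Mul(Pow(76, Rational(1, 2)), 23) = Mul(Mul(2, Pow(19, Rational(1, 2))), 23) = Mul(46, Pow(19, Rational(1, 2)))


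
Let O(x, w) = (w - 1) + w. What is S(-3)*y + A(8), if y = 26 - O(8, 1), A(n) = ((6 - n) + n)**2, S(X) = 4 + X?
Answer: 61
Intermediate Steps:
O(x, w) = -1 + 2*w (O(x, w) = (-1 + w) + w = -1 + 2*w)
A(n) = 36 (A(n) = 6**2 = 36)
y = 25 (y = 26 - (-1 + 2*1) = 26 - (-1 + 2) = 26 - 1*1 = 26 - 1 = 25)
S(-3)*y + A(8) = (4 - 3)*25 + 36 = 1*25 + 36 = 25 + 36 = 61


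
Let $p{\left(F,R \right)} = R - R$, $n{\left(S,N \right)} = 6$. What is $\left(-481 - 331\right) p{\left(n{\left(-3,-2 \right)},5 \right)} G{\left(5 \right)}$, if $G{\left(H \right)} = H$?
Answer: $0$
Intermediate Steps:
$p{\left(F,R \right)} = 0$
$\left(-481 - 331\right) p{\left(n{\left(-3,-2 \right)},5 \right)} G{\left(5 \right)} = \left(-481 - 331\right) 0 \cdot 5 = \left(-812\right) 0 = 0$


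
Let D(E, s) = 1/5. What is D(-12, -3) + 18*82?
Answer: 7381/5 ≈ 1476.2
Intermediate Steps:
D(E, s) = ⅕
D(-12, -3) + 18*82 = ⅕ + 18*82 = ⅕ + 1476 = 7381/5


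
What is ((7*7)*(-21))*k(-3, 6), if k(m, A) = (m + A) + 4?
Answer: -7203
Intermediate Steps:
k(m, A) = 4 + A + m (k(m, A) = (A + m) + 4 = 4 + A + m)
((7*7)*(-21))*k(-3, 6) = ((7*7)*(-21))*(4 + 6 - 3) = (49*(-21))*7 = -1029*7 = -7203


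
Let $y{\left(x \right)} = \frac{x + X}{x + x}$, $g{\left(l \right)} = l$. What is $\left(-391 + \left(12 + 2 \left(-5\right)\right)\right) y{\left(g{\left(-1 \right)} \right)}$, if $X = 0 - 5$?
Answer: $-1167$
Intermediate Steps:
$X = -5$ ($X = 0 - 5 = -5$)
$y{\left(x \right)} = \frac{-5 + x}{2 x}$ ($y{\left(x \right)} = \frac{x - 5}{x + x} = \frac{-5 + x}{2 x}$)
$\left(-391 + \left(12 + 2 \left(-5\right)\right)\right) y{\left(g{\left(-1 \right)} \right)} = \left(-391 + \left(12 + 2 \left(-5\right)\right)\right) \frac{-5 - 1}{2 \left(-1\right)} = \left(-391 + \left(12 - 10\right)\right) \frac{1}{2} \left(-1\right) \left(-6\right) = \left(-391 + 2\right) 3 = \left(-389\right) 3 = -1167$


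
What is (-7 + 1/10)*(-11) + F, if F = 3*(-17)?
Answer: 249/10 ≈ 24.900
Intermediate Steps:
F = -51
(-7 + 1/10)*(-11) + F = (-7 + 1/10)*(-11) - 51 = (-7 + ⅒)*(-11) - 51 = -69/10*(-11) - 51 = 759/10 - 51 = 249/10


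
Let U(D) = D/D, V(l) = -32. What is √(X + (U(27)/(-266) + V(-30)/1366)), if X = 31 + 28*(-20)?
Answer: I*√17461545124478/181678 ≈ 23.001*I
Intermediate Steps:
X = -529 (X = 31 - 560 = -529)
U(D) = 1
√(X + (U(27)/(-266) + V(-30)/1366)) = √(-529 + (1/(-266) - 32/1366)) = √(-529 + (1*(-1/266) - 32*1/1366)) = √(-529 + (-1/266 - 16/683)) = √(-529 - 4939/181678) = √(-96112601/181678) = I*√17461545124478/181678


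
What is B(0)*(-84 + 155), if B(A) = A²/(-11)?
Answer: 0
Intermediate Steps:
B(A) = -A²/11 (B(A) = A²*(-1/11) = -A²/11)
B(0)*(-84 + 155) = (-1/11*0²)*(-84 + 155) = -1/11*0*71 = 0*71 = 0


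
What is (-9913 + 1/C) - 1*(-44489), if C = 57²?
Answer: 112337425/3249 ≈ 34576.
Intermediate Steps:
C = 3249
(-9913 + 1/C) - 1*(-44489) = (-9913 + 1/3249) - 1*(-44489) = (-9913 + 1/3249) + 44489 = -32207336/3249 + 44489 = 112337425/3249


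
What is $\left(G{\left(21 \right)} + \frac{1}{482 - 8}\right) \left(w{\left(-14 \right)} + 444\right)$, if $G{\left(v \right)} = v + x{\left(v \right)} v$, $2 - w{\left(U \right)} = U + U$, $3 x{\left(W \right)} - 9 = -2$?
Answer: $33181$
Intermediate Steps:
$x{\left(W \right)} = \frac{7}{3}$ ($x{\left(W \right)} = 3 + \frac{1}{3} \left(-2\right) = 3 - \frac{2}{3} = \frac{7}{3}$)
$w{\left(U \right)} = 2 - 2 U$ ($w{\left(U \right)} = 2 - \left(U + U\right) = 2 - 2 U$)
$G{\left(v \right)} = \frac{10 v}{3}$ ($G{\left(v \right)} = v + \frac{7 v}{3} = \frac{10 v}{3}$)
$\left(G{\left(21 \right)} + \frac{1}{482 - 8}\right) \left(w{\left(-14 \right)} + 444\right) = \left(\frac{10}{3} \cdot 21 + \frac{1}{482 - 8}\right) \left(\left(2 - -28\right) + 444\right) = \left(70 + \frac{1}{474}\right) \left(\left(2 + 28\right) + 444\right) = \left(70 + \frac{1}{474}\right) \left(30 + 444\right) = \frac{33181}{474} \cdot 474 = 33181$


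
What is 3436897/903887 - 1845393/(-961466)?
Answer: 452044213963/79005147122 ≈ 5.7217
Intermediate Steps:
3436897/903887 - 1845393/(-961466) = 3436897*(1/903887) - 1845393*(-1/961466) = 3436897/903887 + 167763/87406 = 452044213963/79005147122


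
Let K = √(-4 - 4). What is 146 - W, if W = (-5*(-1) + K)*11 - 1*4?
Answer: 95 - 22*I*√2 ≈ 95.0 - 31.113*I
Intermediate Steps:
K = 2*I*√2 (K = √(-8) = 2*I*√2 ≈ 2.8284*I)
W = 51 + 22*I*√2 (W = (-5*(-1) + 2*I*√2)*11 - 1*4 = (5 + 2*I*√2)*11 - 4 = (55 + 22*I*√2) - 4 = 51 + 22*I*√2 ≈ 51.0 + 31.113*I)
146 - W = 146 - (51 + 22*I*√2) = 146 + (-51 - 22*I*√2) = 95 - 22*I*√2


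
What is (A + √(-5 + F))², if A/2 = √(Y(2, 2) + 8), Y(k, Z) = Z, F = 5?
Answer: 40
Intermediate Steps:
A = 2*√10 (A = 2*√(2 + 8) = 2*√10 ≈ 6.3246)
(A + √(-5 + F))² = (2*√10 + √(-5 + 5))² = (2*√10 + √0)² = (2*√10 + 0)² = (2*√10)² = 40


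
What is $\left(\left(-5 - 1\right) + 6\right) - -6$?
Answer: $6$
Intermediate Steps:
$\left(\left(-5 - 1\right) + 6\right) - -6 = \left(-6 + 6\right) + 6 = 0 + 6 = 6$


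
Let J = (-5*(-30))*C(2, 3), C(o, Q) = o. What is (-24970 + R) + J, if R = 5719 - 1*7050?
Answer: -26001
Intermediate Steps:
J = 300 (J = -5*(-30)*2 = 150*2 = 300)
R = -1331 (R = 5719 - 7050 = -1331)
(-24970 + R) + J = (-24970 - 1331) + 300 = -26301 + 300 = -26001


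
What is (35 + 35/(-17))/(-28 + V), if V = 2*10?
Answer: -70/17 ≈ -4.1176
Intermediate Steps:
V = 20
(35 + 35/(-17))/(-28 + V) = (35 + 35/(-17))/(-28 + 20) = (35 + 35*(-1/17))/(-8) = -(35 - 35/17)/8 = -⅛*560/17 = -70/17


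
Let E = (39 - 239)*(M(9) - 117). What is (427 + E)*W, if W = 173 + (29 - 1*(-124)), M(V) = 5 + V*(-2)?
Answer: 8615202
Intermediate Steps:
M(V) = 5 - 2*V
E = 26000 (E = (39 - 239)*((5 - 2*9) - 117) = -200*((5 - 18) - 117) = -200*(-13 - 117) = -200*(-130) = 26000)
W = 326 (W = 173 + (29 + 124) = 173 + 153 = 326)
(427 + E)*W = (427 + 26000)*326 = 26427*326 = 8615202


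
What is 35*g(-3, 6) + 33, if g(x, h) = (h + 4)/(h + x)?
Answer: 449/3 ≈ 149.67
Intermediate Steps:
g(x, h) = (4 + h)/(h + x)
35*g(-3, 6) + 33 = 35*((4 + 6)/(6 - 3)) + 33 = 35*(10/3) + 33 = 350/3 + 33 = 449/3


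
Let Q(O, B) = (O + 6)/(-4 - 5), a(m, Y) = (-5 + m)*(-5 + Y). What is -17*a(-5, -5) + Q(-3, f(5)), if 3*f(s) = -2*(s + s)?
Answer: -5101/3 ≈ -1700.3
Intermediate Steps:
a(m, Y) = (-5 + Y)*(-5 + m)
f(s) = -4*s/3 (f(s) = (-2*(s + s))/3 = (-4*s)/3 = -4*s/3)
Q(O, B) = -2/3 - O/9 (Q(O, B) = (6 + O)/(-9) = (6 + O)*(-1/9) = -2/3 - O/9)
-17*a(-5, -5) + Q(-3, f(5)) = -17*(25 - 5*(-5) - 5*(-5) - 5*(-5)) + (-2/3 - 1/9*(-3)) = -17*(25 + 25 + 25 + 25) + (-2/3 + 1/3) = -17*100 - 1/3 = -1700 - 1/3 = -5101/3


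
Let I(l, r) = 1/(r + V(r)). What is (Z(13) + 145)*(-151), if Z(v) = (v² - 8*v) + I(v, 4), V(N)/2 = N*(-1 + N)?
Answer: -888031/28 ≈ -31715.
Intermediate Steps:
V(N) = 2*N*(-1 + N) (V(N) = 2*(N*(-1 + N)) = 2*N*(-1 + N))
I(l, r) = 1/(r + 2*r*(-1 + r))
Z(v) = 1/28 + v² - 8*v (Z(v) = (v² - 8*v) + 1/(4*(-1 + 2*4)) = (v² - 8*v) + 1/(4*(-1 + 8)) = (v² - 8*v) + (¼)/7 = (v² - 8*v) + (¼)*(⅐) = (v² - 8*v) + 1/28 = 1/28 + v² - 8*v)
(Z(13) + 145)*(-151) = ((1/28 + 13² - 8*13) + 145)*(-151) = ((1/28 + 169 - 104) + 145)*(-151) = (1821/28 + 145)*(-151) = (5881/28)*(-151) = -888031/28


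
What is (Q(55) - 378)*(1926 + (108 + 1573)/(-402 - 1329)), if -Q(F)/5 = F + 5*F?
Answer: -2252584100/577 ≈ -3.9040e+6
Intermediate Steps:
Q(F) = -30*F (Q(F) = -5*(F + 5*F) = -30*F)
(Q(55) - 378)*(1926 + (108 + 1573)/(-402 - 1329)) = (-30*55 - 378)*(1926 + (108 + 1573)/(-402 - 1329)) = (-1650 - 378)*(1926 + 1681/(-1731)) = -2028*(1926 + 1681*(-1/1731)) = -2028*(1926 - 1681/1731) = -2028*3332225/1731 = -2252584100/577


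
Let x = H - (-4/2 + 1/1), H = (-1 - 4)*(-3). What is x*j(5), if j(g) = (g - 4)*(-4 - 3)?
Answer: -112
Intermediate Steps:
j(g) = 28 - 7*g (j(g) = (-4 + g)*(-7) = 28 - 7*g)
H = 15 (H = -5*(-3) = 15)
x = 16 (x = 15 - (-4/2 + 1/1) = 15 - (-4*½ + 1*1) = 15 - (-2 + 1) = 15 - 1*(-1) = 15 + 1 = 16)
x*j(5) = 16*(28 - 7*5) = 16*(28 - 35) = 16*(-7) = -112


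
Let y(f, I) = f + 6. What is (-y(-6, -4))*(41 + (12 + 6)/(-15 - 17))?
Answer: 0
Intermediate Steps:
y(f, I) = 6 + f
(-y(-6, -4))*(41 + (12 + 6)/(-15 - 17)) = (-(6 - 6))*(41 + (12 + 6)/(-15 - 17)) = (-1*0)*(41 + 18/(-32)) = 0*(41 + 18*(-1/32)) = 0*(41 - 9/16) = 0*(647/16) = 0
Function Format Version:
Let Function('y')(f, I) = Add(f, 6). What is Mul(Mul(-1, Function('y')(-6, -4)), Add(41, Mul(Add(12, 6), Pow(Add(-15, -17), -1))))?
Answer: 0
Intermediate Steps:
Function('y')(f, I) = Add(6, f)
Mul(Mul(-1, Function('y')(-6, -4)), Add(41, Mul(Add(12, 6), Pow(Add(-15, -17), -1)))) = Mul(Mul(-1, Add(6, -6)), Add(41, Mul(Add(12, 6), Pow(Add(-15, -17), -1)))) = Mul(Mul(-1, 0), Add(41, Mul(18, Pow(-32, -1)))) = Mul(0, Add(41, Mul(18, Rational(-1, 32)))) = Mul(0, Add(41, Rational(-9, 16))) = Mul(0, Rational(647, 16)) = 0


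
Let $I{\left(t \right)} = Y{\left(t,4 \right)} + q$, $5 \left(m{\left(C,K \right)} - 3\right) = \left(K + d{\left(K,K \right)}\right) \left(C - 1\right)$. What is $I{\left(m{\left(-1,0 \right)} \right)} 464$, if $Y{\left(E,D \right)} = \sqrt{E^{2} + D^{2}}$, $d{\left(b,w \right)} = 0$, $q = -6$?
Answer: $-464$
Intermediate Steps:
$m{\left(C,K \right)} = 3 + \frac{K \left(-1 + C\right)}{5}$ ($m{\left(C,K \right)} = 3 + \frac{\left(K + 0\right) \left(C - 1\right)}{5} = 3 + \frac{K \left(-1 + C\right)}{5}$)
$Y{\left(E,D \right)} = \sqrt{D^{2} + E^{2}}$
$I{\left(t \right)} = -6 + \sqrt{16 + t^{2}}$ ($I{\left(t \right)} = \sqrt{4^{2} + t^{2}} - 6 = \sqrt{16 + t^{2}} - 6 = -6 + \sqrt{16 + t^{2}}$)
$I{\left(m{\left(-1,0 \right)} \right)} 464 = \left(-6 + \sqrt{16 + \left(3 - 0 + \frac{1}{5} \left(-1\right) 0\right)^{2}}\right) 464 = \left(-6 + \sqrt{16 + \left(3 + 0 + 0\right)^{2}}\right) 464 = \left(-6 + \sqrt{16 + 3^{2}}\right) 464 = \left(-6 + \sqrt{16 + 9}\right) 464 = \left(-6 + \sqrt{25}\right) 464 = \left(-6 + 5\right) 464 = \left(-1\right) 464 = -464$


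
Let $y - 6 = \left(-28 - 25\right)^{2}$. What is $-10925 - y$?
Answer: $-13740$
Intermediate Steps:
$y = 2815$ ($y = 6 + \left(-28 - 25\right)^{2} = 6 + \left(-53\right)^{2} = 6 + 2809 = 2815$)
$-10925 - y = -10925 - 2815 = -13740$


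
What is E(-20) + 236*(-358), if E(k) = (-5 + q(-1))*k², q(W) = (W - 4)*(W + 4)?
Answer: -92488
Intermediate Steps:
q(W) = (-4 + W)*(4 + W)
E(k) = -20*k² (E(k) = (-5 + (-16 + (-1)²))*k² = (-5 + (-16 + 1))*k² = (-5 - 15)*k² = -20*k²)
E(-20) + 236*(-358) = -20*(-20)² + 236*(-358) = -20*400 - 84488 = -8000 - 84488 = -92488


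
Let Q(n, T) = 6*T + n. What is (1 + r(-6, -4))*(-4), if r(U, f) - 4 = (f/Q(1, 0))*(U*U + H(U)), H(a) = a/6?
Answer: 540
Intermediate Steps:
H(a) = a/6 (H(a) = a*(1/6) = a/6)
Q(n, T) = n + 6*T
r(U, f) = 4 + f*(U**2 + U/6) (r(U, f) = 4 + (f/(1 + 6*0))*(U*U + U/6) = 4 + (f/(1 + 0))*(U**2 + U/6) = 4 + (f/1)*(U**2 + U/6) = 4 + (f*1)*(U**2 + U/6) = 4 + f*(U**2 + U/6))
(1 + r(-6, -4))*(-4) = (1 + (4 - 4*(-6)**2 + (1/6)*(-6)*(-4)))*(-4) = (1 + (4 - 4*36 + 4))*(-4) = (1 + (4 - 144 + 4))*(-4) = (1 - 136)*(-4) = -135*(-4) = 540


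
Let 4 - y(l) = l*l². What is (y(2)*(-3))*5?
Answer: 60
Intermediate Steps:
y(l) = 4 - l³ (y(l) = 4 - l*l² = 4 - l³)
(y(2)*(-3))*5 = ((4 - 1*2³)*(-3))*5 = ((4 - 1*8)*(-3))*5 = ((4 - 8)*(-3))*5 = -4*(-3)*5 = 12*5 = 60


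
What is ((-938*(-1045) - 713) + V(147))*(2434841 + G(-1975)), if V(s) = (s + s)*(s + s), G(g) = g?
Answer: 2593272153978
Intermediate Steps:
V(s) = 4*s² (V(s) = (2*s)*(2*s) = 4*s²)
((-938*(-1045) - 713) + V(147))*(2434841 + G(-1975)) = ((-938*(-1045) - 713) + 4*147²)*(2434841 - 1975) = ((980210 - 713) + 4*21609)*2432866 = (979497 + 86436)*2432866 = 1065933*2432866 = 2593272153978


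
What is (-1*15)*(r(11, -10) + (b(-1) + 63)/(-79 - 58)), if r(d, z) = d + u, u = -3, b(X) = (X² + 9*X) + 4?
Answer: -15555/137 ≈ -113.54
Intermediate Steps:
b(X) = 4 + X² + 9*X
r(d, z) = -3 + d (r(d, z) = d - 3 = -3 + d)
(-1*15)*(r(11, -10) + (b(-1) + 63)/(-79 - 58)) = (-1*15)*((-3 + 11) + ((4 + (-1)² + 9*(-1)) + 63)/(-79 - 58)) = -15*(8 + ((4 + 1 - 9) + 63)/(-137)) = -15*(8 + (-4 + 63)*(-1/137)) = -15*(8 + 59*(-1/137)) = -15*(8 - 59/137) = -15*1037/137 = -15555/137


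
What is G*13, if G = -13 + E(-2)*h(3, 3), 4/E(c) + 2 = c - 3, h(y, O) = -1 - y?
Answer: -975/7 ≈ -139.29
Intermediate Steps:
E(c) = 4/(-5 + c) (E(c) = 4/(-2 + (c - 3)) = 4/(-2 + (-3 + c)) = 4/(-5 + c))
G = -75/7 (G = -13 + (4/(-5 - 2))*(-1 - 1*3) = -13 + (4/(-7))*(-1 - 3) = -13 + (4*(-⅐))*(-4) = -13 - 4/7*(-4) = -13 + 16/7 = -75/7 ≈ -10.714)
G*13 = -75/7*13 = -975/7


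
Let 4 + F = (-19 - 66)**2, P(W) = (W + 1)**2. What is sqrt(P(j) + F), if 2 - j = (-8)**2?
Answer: sqrt(10942) ≈ 104.60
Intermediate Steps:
j = -62 (j = 2 - 1*(-8)**2 = 2 - 1*64 = 2 - 64 = -62)
P(W) = (1 + W)**2
F = 7221 (F = -4 + (-19 - 66)**2 = -4 + (-85)**2 = -4 + 7225 = 7221)
sqrt(P(j) + F) = sqrt((1 - 62)**2 + 7221) = sqrt((-61)**2 + 7221) = sqrt(3721 + 7221) = sqrt(10942)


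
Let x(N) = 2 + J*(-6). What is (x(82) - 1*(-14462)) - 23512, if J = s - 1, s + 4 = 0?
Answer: -9018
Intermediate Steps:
s = -4 (s = -4 + 0 = -4)
J = -5 (J = -4 - 1 = -5)
x(N) = 32 (x(N) = 2 - 5*(-6) = 2 + 30 = 32)
(x(82) - 1*(-14462)) - 23512 = (32 - 1*(-14462)) - 23512 = (32 + 14462) - 23512 = 14494 - 23512 = -9018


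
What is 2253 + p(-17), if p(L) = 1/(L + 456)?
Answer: 989068/439 ≈ 2253.0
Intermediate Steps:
p(L) = 1/(456 + L)
2253 + p(-17) = 2253 + 1/(456 - 17) = 2253 + 1/439 = 989068/439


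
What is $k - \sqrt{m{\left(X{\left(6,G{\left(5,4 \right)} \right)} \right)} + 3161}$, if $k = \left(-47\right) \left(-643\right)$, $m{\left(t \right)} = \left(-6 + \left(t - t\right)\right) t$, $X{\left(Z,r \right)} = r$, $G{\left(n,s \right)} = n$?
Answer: $30221 - \sqrt{3131} \approx 30165.0$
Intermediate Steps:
$m{\left(t \right)} = - 6 t$ ($m{\left(t \right)} = \left(-6 + 0\right) t = - 6 t$)
$k = 30221$
$k - \sqrt{m{\left(X{\left(6,G{\left(5,4 \right)} \right)} \right)} + 3161} = 30221 - \sqrt{\left(-6\right) 5 + 3161} = 30221 - \sqrt{-30 + 3161} = 30221 - \sqrt{3131}$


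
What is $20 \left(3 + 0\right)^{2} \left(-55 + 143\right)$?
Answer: $15840$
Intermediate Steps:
$20 \left(3 + 0\right)^{2} \left(-55 + 143\right) = 20 \cdot 3^{2} \cdot 88 = 20 \cdot 9 \cdot 88 = 180 \cdot 88 = 15840$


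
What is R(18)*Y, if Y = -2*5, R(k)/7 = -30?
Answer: 2100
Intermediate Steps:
R(k) = -210 (R(k) = 7*(-30) = -210)
Y = -10
R(18)*Y = -210*(-10) = 2100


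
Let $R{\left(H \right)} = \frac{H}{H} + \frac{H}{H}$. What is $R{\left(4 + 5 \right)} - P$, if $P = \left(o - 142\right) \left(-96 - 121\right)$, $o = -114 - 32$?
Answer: $-62494$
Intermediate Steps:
$o = -146$ ($o = -114 - 32 = -146$)
$P = 62496$ ($P = \left(-146 - 142\right) \left(-96 - 121\right) = \left(-288\right) \left(-217\right) = 62496$)
$R{\left(H \right)} = 2$ ($R{\left(H \right)} = 1 + 1 = 2$)
$R{\left(4 + 5 \right)} - P = 2 - 62496 = -62494$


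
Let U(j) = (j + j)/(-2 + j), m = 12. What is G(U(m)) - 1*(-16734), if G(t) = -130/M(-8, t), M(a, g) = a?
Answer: 67001/4 ≈ 16750.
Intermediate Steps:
U(j) = 2*j/(-2 + j) (U(j) = (2*j)/(-2 + j) = 2*j/(-2 + j))
G(t) = 65/4 (G(t) = -130/(-8) = -130*(-⅛) = 65/4)
G(U(m)) - 1*(-16734) = 65/4 - 1*(-16734) = 65/4 + 16734 = 67001/4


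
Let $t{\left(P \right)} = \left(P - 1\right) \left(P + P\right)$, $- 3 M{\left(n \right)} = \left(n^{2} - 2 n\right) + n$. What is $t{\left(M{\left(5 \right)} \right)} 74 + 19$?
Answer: $\frac{68251}{9} \approx 7583.4$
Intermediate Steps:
$M{\left(n \right)} = - \frac{n^{2}}{3} + \frac{n}{3}$ ($M{\left(n \right)} = - \frac{\left(n^{2} - 2 n\right) + n}{3} = - \frac{n^{2} - n}{3} = - \frac{n^{2}}{3} + \frac{n}{3}$)
$t{\left(P \right)} = 2 P \left(-1 + P\right)$ ($t{\left(P \right)} = \left(-1 + P\right) 2 P = 2 P \left(-1 + P\right)$)
$t{\left(M{\left(5 \right)} \right)} 74 + 19 = 2 \cdot \frac{1}{3} \cdot 5 \left(1 - 5\right) \left(-1 + \frac{1}{3} \cdot 5 \left(1 - 5\right)\right) 74 + 19 = 2 \cdot \frac{1}{3} \cdot 5 \left(-4\right) \left(-1 + \frac{1}{3} \cdot 5 \left(-4\right)\right) 74 + 19 = 2 \left(- \frac{20}{3}\right) \left(-1 - \frac{20}{3}\right) 74 + 19 = 2 \left(- \frac{20}{3}\right) \left(- \frac{23}{3}\right) 74 + 19 = \frac{920}{9} \cdot 74 + 19 = \frac{68080}{9} + 19 = \frac{68251}{9}$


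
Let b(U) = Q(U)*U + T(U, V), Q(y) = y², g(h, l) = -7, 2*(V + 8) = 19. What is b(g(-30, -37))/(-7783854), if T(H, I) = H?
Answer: 175/3891927 ≈ 4.4965e-5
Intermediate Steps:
V = 3/2 (V = -8 + (½)*19 = -8 + 19/2 = 3/2 ≈ 1.5000)
b(U) = U + U³ (b(U) = U²*U + U = U³ + U = U + U³)
b(g(-30, -37))/(-7783854) = (-7 + (-7)³)/(-7783854) = (-7 - 343)*(-1/7783854) = -350*(-1/7783854) = 175/3891927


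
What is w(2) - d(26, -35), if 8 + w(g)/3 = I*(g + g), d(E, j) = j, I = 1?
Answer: 23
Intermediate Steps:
w(g) = -24 + 6*g (w(g) = -24 + 3*(1*(g + g)) = -24 + 3*(1*(2*g)) = -24 + 3*(2*g) = -24 + 6*g)
w(2) - d(26, -35) = (-24 + 6*2) - 1*(-35) = (-24 + 12) + 35 = -12 + 35 = 23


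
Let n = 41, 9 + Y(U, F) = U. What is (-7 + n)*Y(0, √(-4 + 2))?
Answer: -306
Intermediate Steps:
Y(U, F) = -9 + U
(-7 + n)*Y(0, √(-4 + 2)) = (-7 + 41)*(-9 + 0) = 34*(-9) = -306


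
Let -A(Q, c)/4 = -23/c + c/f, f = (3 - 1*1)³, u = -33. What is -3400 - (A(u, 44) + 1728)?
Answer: -56189/11 ≈ -5108.1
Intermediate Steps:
f = 8 (f = (3 - 1)³ = 2³ = 8)
A(Q, c) = 92/c - c/2 (A(Q, c) = -4*(-23/c + c/8) = 92/c - c/2)
-3400 - (A(u, 44) + 1728) = -3400 - ((92/44 - ½*44) + 1728) = -3400 - ((92*(1/44) - 22) + 1728) = -3400 - ((23/11 - 22) + 1728) = -3400 - (-219/11 + 1728) = -3400 - 1*18789/11 = -3400 - 18789/11 = -56189/11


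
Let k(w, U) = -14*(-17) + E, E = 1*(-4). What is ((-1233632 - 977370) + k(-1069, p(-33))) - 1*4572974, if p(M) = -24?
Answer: -6783742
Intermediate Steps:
E = -4
k(w, U) = 234 (k(w, U) = -14*(-17) - 4 = 238 - 4 = 234)
((-1233632 - 977370) + k(-1069, p(-33))) - 1*4572974 = ((-1233632 - 977370) + 234) - 1*4572974 = (-2211002 + 234) - 4572974 = -2210768 - 4572974 = -6783742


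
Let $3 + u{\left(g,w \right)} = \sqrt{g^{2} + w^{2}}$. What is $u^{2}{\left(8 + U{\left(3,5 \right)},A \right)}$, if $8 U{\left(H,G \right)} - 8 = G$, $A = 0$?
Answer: $\frac{2809}{64} \approx 43.891$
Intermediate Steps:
$U{\left(H,G \right)} = 1 + \frac{G}{8}$
$u{\left(g,w \right)} = -3 + \sqrt{g^{2} + w^{2}}$
$u^{2}{\left(8 + U{\left(3,5 \right)},A \right)} = \left(-3 + \sqrt{\left(8 + \left(1 + \frac{1}{8} \cdot 5\right)\right)^{2} + 0^{2}}\right)^{2} = \left(-3 + \sqrt{\left(8 + \left(1 + \frac{5}{8}\right)\right)^{2} + 0}\right)^{2} = \left(-3 + \sqrt{\left(8 + \frac{13}{8}\right)^{2} + 0}\right)^{2} = \left(-3 + \sqrt{\left(\frac{77}{8}\right)^{2} + 0}\right)^{2} = \left(-3 + \sqrt{\frac{5929}{64} + 0}\right)^{2} = \left(-3 + \sqrt{\frac{5929}{64}}\right)^{2} = \left(-3 + \frac{77}{8}\right)^{2} = \left(\frac{53}{8}\right)^{2} = \frac{2809}{64}$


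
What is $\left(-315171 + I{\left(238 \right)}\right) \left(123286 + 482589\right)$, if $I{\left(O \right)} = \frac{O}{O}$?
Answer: $-190953623750$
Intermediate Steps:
$I{\left(O \right)} = 1$
$\left(-315171 + I{\left(238 \right)}\right) \left(123286 + 482589\right) = \left(-315171 + 1\right) \left(123286 + 482589\right) = \left(-315170\right) 605875 = -190953623750$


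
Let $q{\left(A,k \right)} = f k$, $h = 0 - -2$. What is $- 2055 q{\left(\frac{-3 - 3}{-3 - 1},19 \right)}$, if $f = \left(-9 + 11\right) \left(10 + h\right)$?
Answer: $-937080$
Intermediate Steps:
$h = 2$ ($h = 0 + 2 = 2$)
$f = 24$ ($f = \left(-9 + 11\right) \left(10 + 2\right) = 2 \cdot 12 = 24$)
$q{\left(A,k \right)} = 24 k$
$- 2055 q{\left(\frac{-3 - 3}{-3 - 1},19 \right)} = - 2055 \cdot 24 \cdot 19 = \left(-2055\right) 456 = -937080$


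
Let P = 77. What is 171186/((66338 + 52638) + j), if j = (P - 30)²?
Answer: 57062/40395 ≈ 1.4126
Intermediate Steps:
j = 2209 (j = (77 - 30)² = 47² = 2209)
171186/((66338 + 52638) + j) = 171186/((66338 + 52638) + 2209) = 171186/(118976 + 2209) = 171186/121185 = 171186*(1/121185) = 57062/40395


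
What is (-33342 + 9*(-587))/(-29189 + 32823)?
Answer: -38625/3634 ≈ -10.629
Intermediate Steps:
(-33342 + 9*(-587))/(-29189 + 32823) = (-33342 - 5283)/3634 = -38625*1/3634 = -38625/3634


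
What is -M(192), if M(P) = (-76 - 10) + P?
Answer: -106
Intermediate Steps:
M(P) = -86 + P
-M(192) = -(-86 + 192) = -1*106 = -106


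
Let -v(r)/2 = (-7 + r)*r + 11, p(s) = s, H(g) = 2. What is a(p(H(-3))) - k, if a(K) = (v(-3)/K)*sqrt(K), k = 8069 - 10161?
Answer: 2092 - 41*sqrt(2) ≈ 2034.0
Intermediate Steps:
k = -2092
v(r) = -22 - 2*r*(-7 + r) (v(r) = -2*((-7 + r)*r + 11) = -2*(r*(-7 + r) + 11) = -2*(11 + r*(-7 + r)) = -22 - 2*r*(-7 + r))
a(K) = -82/sqrt(K) (a(K) = ((-22 - 2*(-3)**2 + 14*(-3))/K)*sqrt(K) = ((-22 - 2*9 - 42)/K)*sqrt(K) = ((-22 - 18 - 42)/K)*sqrt(K) = (-82/K)*sqrt(K) = -82/sqrt(K))
a(p(H(-3))) - k = -41*sqrt(2) - 1*(-2092) = -41*sqrt(2) + 2092 = 2092 - 41*sqrt(2)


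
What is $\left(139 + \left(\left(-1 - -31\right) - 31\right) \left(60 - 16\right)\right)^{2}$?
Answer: $9025$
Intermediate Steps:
$\left(139 + \left(\left(-1 - -31\right) - 31\right) \left(60 - 16\right)\right)^{2} = \left(139 + \left(\left(-1 + 31\right) - 31\right) 44\right)^{2} = \left(139 + \left(30 - 31\right) 44\right)^{2} = \left(139 - 44\right)^{2} = 95^{2} = 9025$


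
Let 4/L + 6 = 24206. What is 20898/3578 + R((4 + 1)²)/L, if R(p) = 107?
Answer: 1158119599/1789 ≈ 6.4736e+5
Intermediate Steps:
L = 1/6050 (L = 4/(-6 + 24206) = 4/24200 = 4*(1/24200) = 1/6050 ≈ 0.00016529)
20898/3578 + R((4 + 1)²)/L = 20898/3578 + 107/(1/6050) = 20898*(1/3578) + 107*6050 = 10449/1789 + 647350 = 1158119599/1789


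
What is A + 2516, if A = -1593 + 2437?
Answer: 3360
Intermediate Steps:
A = 844
A + 2516 = 844 + 2516 = 3360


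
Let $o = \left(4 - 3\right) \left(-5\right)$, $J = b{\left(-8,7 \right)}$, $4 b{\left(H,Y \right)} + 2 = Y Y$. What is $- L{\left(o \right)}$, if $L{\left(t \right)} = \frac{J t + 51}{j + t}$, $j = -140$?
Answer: $- \frac{31}{580} \approx -0.053448$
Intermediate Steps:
$b{\left(H,Y \right)} = - \frac{1}{2} + \frac{Y^{2}}{4}$ ($b{\left(H,Y \right)} = - \frac{1}{2} + \frac{Y Y}{4} = - \frac{1}{2} + \frac{Y^{2}}{4}$)
$J = \frac{47}{4}$ ($J = - \frac{1}{2} + \frac{7^{2}}{4} = - \frac{1}{2} + \frac{1}{4} \cdot 49 = - \frac{1}{2} + \frac{49}{4} = \frac{47}{4} \approx 11.75$)
$o = -5$ ($o = 1 \left(-5\right) = -5$)
$L{\left(t \right)} = \frac{51 + \frac{47 t}{4}}{-140 + t}$ ($L{\left(t \right)} = \frac{\frac{47 t}{4} + 51}{-140 + t} = \frac{51 + \frac{47 t}{4}}{-140 + t}$)
$- L{\left(o \right)} = - \frac{204 + 47 \left(-5\right)}{4 \left(-140 - 5\right)} = - \frac{204 - 235}{4 \left(-145\right)} = - \frac{\left(-1\right) \left(-31\right)}{4 \cdot 145} = \left(-1\right) \frac{31}{580} = - \frac{31}{580}$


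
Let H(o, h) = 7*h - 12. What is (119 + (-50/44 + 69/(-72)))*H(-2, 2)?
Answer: 30863/132 ≈ 233.81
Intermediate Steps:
H(o, h) = -12 + 7*h
(119 + (-50/44 + 69/(-72)))*H(-2, 2) = (119 + (-50/44 + 69/(-72)))*(-12 + 7*2) = (119 + (-50*1/44 + 69*(-1/72)))*(-12 + 14) = (119 + (-25/22 - 23/24))*2 = (119 - 553/264)*2 = (30863/264)*2 = 30863/132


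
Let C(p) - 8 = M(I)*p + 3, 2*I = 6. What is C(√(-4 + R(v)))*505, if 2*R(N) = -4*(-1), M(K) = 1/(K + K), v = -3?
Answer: 5555 + 505*I*√2/6 ≈ 5555.0 + 119.03*I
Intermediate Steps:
I = 3 (I = (½)*6 = 3)
M(K) = 1/(2*K)
R(N) = 2 (R(N) = (-4*(-1))/2 = (½)*4 = 2)
C(p) = 11 + p/6 (C(p) = 8 + (((½)/3)*p + 3) = 8 + (((½)*(⅓))*p + 3) = 8 + (p/6 + 3) = 8 + (3 + p/6) = 11 + p/6)
C(√(-4 + R(v)))*505 = (11 + √(-4 + 2)/6)*505 = (11 + √(-2)/6)*505 = (11 + (I*√2)/6)*505 = (11 + I*√2/6)*505 = 5555 + 505*I*√2/6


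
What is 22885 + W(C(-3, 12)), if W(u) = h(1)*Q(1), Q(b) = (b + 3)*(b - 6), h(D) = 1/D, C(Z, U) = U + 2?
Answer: 22865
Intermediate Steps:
C(Z, U) = 2 + U
Q(b) = (-6 + b)*(3 + b) (Q(b) = (3 + b)*(-6 + b) = (-6 + b)*(3 + b))
W(u) = -20 (W(u) = (-18 + 1**2 - 3*1)/1 = 1*(-18 + 1 - 3) = 1*(-20) = -20)
22885 + W(C(-3, 12)) = 22885 - 20 = 22865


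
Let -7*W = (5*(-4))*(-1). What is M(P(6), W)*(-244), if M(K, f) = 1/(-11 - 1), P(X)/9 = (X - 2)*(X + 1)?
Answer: 61/3 ≈ 20.333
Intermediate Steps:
W = -20/7 (W = -5*(-4)*(-1)/7 = -(-20)*(-1)/7 = -1/7*20 = -20/7 ≈ -2.8571)
P(X) = 9*(1 + X)*(-2 + X) (P(X) = 9*((X - 2)*(X + 1)) = 9*((-2 + X)*(1 + X)) = 9*((1 + X)*(-2 + X)) = 9*(1 + X)*(-2 + X))
M(K, f) = -1/12 (M(K, f) = 1/(-12) = -1/12)
M(P(6), W)*(-244) = -1/12*(-244) = 61/3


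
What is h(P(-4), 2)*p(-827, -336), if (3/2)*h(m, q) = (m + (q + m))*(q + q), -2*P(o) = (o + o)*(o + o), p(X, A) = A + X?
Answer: 576848/3 ≈ 1.9228e+5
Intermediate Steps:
P(o) = -2*o**2 (P(o) = -(o + o)*(o + o)/2 = -2*o*2*o/2 = -2*o**2)
h(m, q) = 4*q*(q + 2*m)/3 (h(m, q) = 2*((m + (q + m))*(q + q))/3 = 2*((m + (m + q))*(2*q))/3 = 2*((q + 2*m)*(2*q))/3 = 2*(2*q*(q + 2*m))/3 = 4*q*(q + 2*m)/3)
h(P(-4), 2)*p(-827, -336) = ((4/3)*2*(2 + 2*(-2*(-4)**2)))*(-336 - 827) = ((4/3)*2*(2 + 2*(-2*16)))*(-1163) = ((4/3)*2*(2 + 2*(-32)))*(-1163) = ((4/3)*2*(2 - 64))*(-1163) = ((4/3)*2*(-62))*(-1163) = -496/3*(-1163) = 576848/3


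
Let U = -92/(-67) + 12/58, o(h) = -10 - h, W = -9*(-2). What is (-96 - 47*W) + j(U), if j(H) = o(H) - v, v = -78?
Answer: -1701252/1943 ≈ -875.58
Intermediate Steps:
W = 18
U = 3070/1943 (U = -92*(-1/67) + 12*(1/58) = 92/67 + 6/29 = 3070/1943 ≈ 1.5800)
j(H) = 68 - H (j(H) = (-10 - H) - 1*(-78) = (-10 - H) + 78 = 68 - H)
(-96 - 47*W) + j(U) = (-96 - 47*18) + (68 - 1*3070/1943) = (-96 - 846) + (68 - 3070/1943) = -942 + 129054/1943 = -1701252/1943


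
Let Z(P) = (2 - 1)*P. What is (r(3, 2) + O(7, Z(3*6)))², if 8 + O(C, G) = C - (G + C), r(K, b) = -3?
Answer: 841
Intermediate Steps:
Z(P) = P (Z(P) = 1*P = P)
O(C, G) = -8 - G (O(C, G) = -8 + (C - (G + C)) = -8 + (C - (C + G)) = -8 + (C + (-C - G)) = -8 - G)
(r(3, 2) + O(7, Z(3*6)))² = (-3 + (-8 - 3*6))² = (-3 + (-8 - 1*18))² = (-3 + (-8 - 18))² = (-3 - 26)² = (-29)² = 841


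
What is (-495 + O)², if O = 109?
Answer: 148996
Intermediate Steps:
(-495 + O)² = (-495 + 109)² = (-386)² = 148996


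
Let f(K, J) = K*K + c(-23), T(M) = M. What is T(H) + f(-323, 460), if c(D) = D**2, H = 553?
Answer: 105411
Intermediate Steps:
f(K, J) = 529 + K**2 (f(K, J) = K*K + (-23)**2 = K**2 + 529 = 529 + K**2)
T(H) + f(-323, 460) = 553 + (529 + (-323)**2) = 553 + (529 + 104329) = 553 + 104858 = 105411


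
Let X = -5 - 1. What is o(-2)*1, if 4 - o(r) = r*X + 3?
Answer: -11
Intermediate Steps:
X = -6
o(r) = 1 + 6*r (o(r) = 4 - (r*(-6) + 3) = 4 - (-6*r + 3) = 4 - (3 - 6*r) = 4 + (-3 + 6*r) = 1 + 6*r)
o(-2)*1 = (1 + 6*(-2))*1 = (1 - 12)*1 = -11*1 = -11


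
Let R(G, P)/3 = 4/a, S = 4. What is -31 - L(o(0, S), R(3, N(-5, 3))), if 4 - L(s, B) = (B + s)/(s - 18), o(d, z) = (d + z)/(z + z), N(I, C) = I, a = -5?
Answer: -6106/175 ≈ -34.891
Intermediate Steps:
o(d, z) = (d + z)/(2*z) (o(d, z) = (d + z)/((2*z)) = (d + z)*(1/(2*z)) = (d + z)/(2*z))
R(G, P) = -12/5 (R(G, P) = 3*(4/(-5)) = 3*(4*(-1/5)) = 3*(-4/5) = -12/5)
L(s, B) = 4 - (B + s)/(-18 + s) (L(s, B) = 4 - (B + s)/(s - 18) = 4 - (B + s)/(-18 + s))
-31 - L(o(0, S), R(3, N(-5, 3))) = -31 - (-72 - 1*(-12/5) + 3*((1/2)*(0 + 4)/4))/(-18 + (1/2)*(0 + 4)/4) = -31 - (-72 + 12/5 + 3*((1/2)*(1/4)*4))/(-18 + (1/2)*(1/4)*4) = -31 - (-72 + 12/5 + 3*(1/2))/(-18 + 1/2) = -31 - (-72 + 12/5 + 3/2)/(-35/2) = -31 - (-2)*(-681)/(35*10) = -31 - 1*681/175 = -31 - 681/175 = -6106/175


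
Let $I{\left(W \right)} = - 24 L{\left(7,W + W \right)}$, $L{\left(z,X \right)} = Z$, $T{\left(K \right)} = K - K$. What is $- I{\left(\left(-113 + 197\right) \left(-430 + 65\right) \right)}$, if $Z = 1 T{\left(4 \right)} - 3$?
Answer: $-72$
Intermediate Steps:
$T{\left(K \right)} = 0$
$Z = -3$ ($Z = 1 \cdot 0 - 3 = 0 - 3 = -3$)
$L{\left(z,X \right)} = -3$
$I{\left(W \right)} = 72$ ($I{\left(W \right)} = \left(-24\right) \left(-3\right) = 72$)
$- I{\left(\left(-113 + 197\right) \left(-430 + 65\right) \right)} = \left(-1\right) 72 = -72$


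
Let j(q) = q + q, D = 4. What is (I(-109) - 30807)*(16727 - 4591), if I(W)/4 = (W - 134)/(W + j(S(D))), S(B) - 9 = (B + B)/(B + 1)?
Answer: -164071596168/439 ≈ -3.7374e+8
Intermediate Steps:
S(B) = 9 + 2*B/(1 + B) (S(B) = 9 + (B + B)/(B + 1) = 9 + (2*B)/(1 + B) = 9 + 2*B/(1 + B))
j(q) = 2*q
I(W) = 4*(-134 + W)/(106/5 + W) (I(W) = 4*((W - 134)/(W + 2*((9 + 11*4)/(1 + 4)))) = 4*((-134 + W)/(W + 2*((9 + 44)/5))) = 4*((-134 + W)/(W + 2*((⅕)*53))) = 4*((-134 + W)/(W + 2*(53/5))) = 4*((-134 + W)/(W + 106/5)) = 4*((-134 + W)/(106/5 + W)) = 4*(-134 + W)/(106/5 + W))
(I(-109) - 30807)*(16727 - 4591) = (20*(-134 - 109)/(106 + 5*(-109)) - 30807)*(16727 - 4591) = (20*(-243)/(106 - 545) - 30807)*12136 = (20*(-243)/(-439) - 30807)*12136 = (20*(-1/439)*(-243) - 30807)*12136 = (4860/439 - 30807)*12136 = -13519413/439*12136 = -164071596168/439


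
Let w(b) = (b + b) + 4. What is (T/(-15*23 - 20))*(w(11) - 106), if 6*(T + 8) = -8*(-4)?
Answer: -128/219 ≈ -0.58447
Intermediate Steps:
w(b) = 4 + 2*b (w(b) = 2*b + 4 = 4 + 2*b)
T = -8/3 (T = -8 + (-8*(-4))/6 = -8 + (⅙)*32 = -8 + 16/3 = -8/3 ≈ -2.6667)
(T/(-15*23 - 20))*(w(11) - 106) = (-8/(3*(-15*23 - 20)))*((4 + 2*11) - 106) = (-8/(3*(-345 - 20)))*((4 + 22) - 106) = (-8/3/(-365))*(26 - 106) = -8/3*(-1/365)*(-80) = (8/1095)*(-80) = -128/219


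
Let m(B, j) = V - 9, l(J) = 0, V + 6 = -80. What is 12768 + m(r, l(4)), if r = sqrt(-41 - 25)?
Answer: 12673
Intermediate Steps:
V = -86 (V = -6 - 80 = -86)
r = I*sqrt(66) (r = sqrt(-66) = I*sqrt(66) ≈ 8.124*I)
m(B, j) = -95 (m(B, j) = -86 - 9 = -95)
12768 + m(r, l(4)) = 12768 - 95 = 12673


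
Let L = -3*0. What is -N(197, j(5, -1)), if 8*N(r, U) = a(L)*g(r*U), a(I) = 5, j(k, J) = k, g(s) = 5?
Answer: -25/8 ≈ -3.1250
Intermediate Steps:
L = 0
N(r, U) = 25/8 (N(r, U) = (5*5)/8 = (⅛)*25 = 25/8)
-N(197, j(5, -1)) = -1*25/8 = -25/8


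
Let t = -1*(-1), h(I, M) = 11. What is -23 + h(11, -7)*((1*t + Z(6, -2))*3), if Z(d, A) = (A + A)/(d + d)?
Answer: -1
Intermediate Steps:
t = 1
Z(d, A) = A/d (Z(d, A) = (2*A)/((2*d)) = (2*A)*(1/(2*d)) = A/d)
-23 + h(11, -7)*((1*t + Z(6, -2))*3) = -23 + 11*((1*1 - 2/6)*3) = -23 + 11*((1 - 2*⅙)*3) = -23 + 11*((1 - ⅓)*3) = -23 + 11*((⅔)*3) = -23 + 11*2 = -23 + 22 = -1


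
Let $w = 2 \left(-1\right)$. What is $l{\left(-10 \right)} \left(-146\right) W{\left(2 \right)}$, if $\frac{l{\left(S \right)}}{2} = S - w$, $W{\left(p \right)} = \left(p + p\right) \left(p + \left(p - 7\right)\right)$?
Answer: $-28032$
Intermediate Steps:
$w = -2$
$W{\left(p \right)} = 2 p \left(-7 + 2 p\right)$ ($W{\left(p \right)} = 2 p \left(p + \left(-7 + p\right)\right) = 2 p \left(-7 + 2 p\right)$)
$l{\left(S \right)} = 4 + 2 S$ ($l{\left(S \right)} = 2 \left(S - -2\right) = 2 \left(S + 2\right) = 2 \left(2 + S\right) = 4 + 2 S$)
$l{\left(-10 \right)} \left(-146\right) W{\left(2 \right)} = \left(4 + 2 \left(-10\right)\right) \left(-146\right) 2 \cdot 2 \left(-7 + 2 \cdot 2\right) = \left(4 - 20\right) \left(-146\right) 2 \cdot 2 \left(-7 + 4\right) = \left(-16\right) \left(-146\right) 2 \cdot 2 \left(-3\right) = 2336 \left(-12\right) = -28032$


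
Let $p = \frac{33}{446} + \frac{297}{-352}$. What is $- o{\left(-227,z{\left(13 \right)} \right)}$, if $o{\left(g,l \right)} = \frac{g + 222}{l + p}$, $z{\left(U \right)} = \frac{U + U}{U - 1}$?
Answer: $\frac{21408}{5981} \approx 3.5793$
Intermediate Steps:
$z{\left(U \right)} = \frac{2 U}{-1 + U}$
$p = - \frac{5493}{7136}$ ($p = 33 \cdot \frac{1}{446} + 297 \left(- \frac{1}{352}\right) = \frac{33}{446} - \frac{27}{32} = - \frac{5493}{7136} \approx -0.76976$)
$o{\left(g,l \right)} = \frac{222 + g}{- \frac{5493}{7136} + l}$ ($o{\left(g,l \right)} = \frac{g + 222}{l - \frac{5493}{7136}} = \frac{222 + g}{- \frac{5493}{7136} + l}$)
$- o{\left(-227,z{\left(13 \right)} \right)} = - \frac{7136 \left(222 - 227\right)}{-5493 + 7136 \cdot 2 \cdot 13 \frac{1}{-1 + 13}} = - \frac{7136 \left(-5\right)}{-5493 + 7136 \cdot 2 \cdot 13 \cdot \frac{1}{12}} = - \frac{7136 \left(-5\right)}{-5493 + 7136 \cdot \frac{13}{6}} = - \frac{7136 \left(-5\right)}{-5493 + \frac{46384}{3}} = - \frac{7136 \left(-5\right)}{\frac{29905}{3}} = - \frac{7136 \cdot 3 \left(-5\right)}{29905} = \left(-1\right) \left(- \frac{21408}{5981}\right) = \frac{21408}{5981}$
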